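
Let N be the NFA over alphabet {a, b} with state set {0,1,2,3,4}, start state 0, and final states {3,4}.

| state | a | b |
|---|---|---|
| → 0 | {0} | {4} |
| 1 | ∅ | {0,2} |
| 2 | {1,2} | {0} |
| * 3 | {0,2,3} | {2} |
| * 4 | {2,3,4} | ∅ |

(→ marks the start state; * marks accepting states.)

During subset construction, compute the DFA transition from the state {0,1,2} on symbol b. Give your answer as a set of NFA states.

δ(0,b) = {4}; δ(1,b) = {0,2}; δ(2,b) = {0}.
Union: {0,2,4}.

{0,2,4}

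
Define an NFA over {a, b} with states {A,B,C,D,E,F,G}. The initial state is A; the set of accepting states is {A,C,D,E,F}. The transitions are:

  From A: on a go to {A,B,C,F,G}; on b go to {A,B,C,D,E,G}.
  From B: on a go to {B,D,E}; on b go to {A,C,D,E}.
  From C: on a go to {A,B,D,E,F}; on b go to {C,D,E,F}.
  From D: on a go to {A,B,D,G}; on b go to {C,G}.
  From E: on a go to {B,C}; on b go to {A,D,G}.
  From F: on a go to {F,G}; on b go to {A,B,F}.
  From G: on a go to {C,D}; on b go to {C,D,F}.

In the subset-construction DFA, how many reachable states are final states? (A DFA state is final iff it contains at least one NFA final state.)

4

Start state of the DFA: {A}.
{A} --a--> {A,B,C,F,G}  [new]
{A} --b--> {A,B,C,D,E,G}  [new]
{A,B,C,F,G} --a--> {A,B,C,D,E,F,G}  [new]
{A,B,C,F,G} --b--> {A,B,C,D,E,F,G}  [seen]
{A,B,C,D,E,G} --a--> {A,B,C,D,E,F,G}  [seen]
{A,B,C,D,E,G} --b--> {A,B,C,D,E,F,G}  [seen]
{A,B,C,D,E,F,G} --a--> {A,B,C,D,E,F,G}  [seen]
{A,B,C,D,E,F,G} --b--> {A,B,C,D,E,F,G}  [seen]
Reachable DFA states: {A}, {A,B,C,F,G}, {A,B,C,D,E,G}, {A,B,C,D,E,F,G}.
Accepting DFA states (contain an NFA accepting state): {A}, {A,B,C,F,G}, {A,B,C,D,E,G}, {A,B,C,D,E,F,G}.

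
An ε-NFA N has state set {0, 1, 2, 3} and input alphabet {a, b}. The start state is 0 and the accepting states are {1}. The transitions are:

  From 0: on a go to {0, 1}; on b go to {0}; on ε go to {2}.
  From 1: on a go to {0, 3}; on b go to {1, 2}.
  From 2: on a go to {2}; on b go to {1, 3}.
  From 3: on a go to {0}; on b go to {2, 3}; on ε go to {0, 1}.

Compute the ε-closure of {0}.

Begin with {0}.
0 →ε {2}; add 2.
ε-closure = {0, 2}.

{0, 2}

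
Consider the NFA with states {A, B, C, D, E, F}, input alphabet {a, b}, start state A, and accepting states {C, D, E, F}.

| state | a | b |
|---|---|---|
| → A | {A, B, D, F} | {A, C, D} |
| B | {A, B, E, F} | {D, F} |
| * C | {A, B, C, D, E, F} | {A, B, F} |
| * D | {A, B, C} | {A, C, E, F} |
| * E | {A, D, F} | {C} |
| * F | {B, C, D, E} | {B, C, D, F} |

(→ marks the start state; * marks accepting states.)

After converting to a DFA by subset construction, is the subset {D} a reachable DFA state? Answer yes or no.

no

Start state of the DFA: {A}.
{A} --a--> {A, B, D, F}  [new]
{A} --b--> {A, C, D}  [new]
{A, B, D, F} --a--> {A, B, C, D, E, F}  [new]
{A, B, D, F} --b--> {A, B, C, D, E, F}  [seen]
{A, C, D} --a--> {A, B, C, D, E, F}  [seen]
{A, C, D} --b--> {A, B, C, D, E, F}  [seen]
{A, B, C, D, E, F} --a--> {A, B, C, D, E, F}  [seen]
{A, B, C, D, E, F} --b--> {A, B, C, D, E, F}  [seen]
Reachable DFA states: {A}, {A, B, D, F}, {A, C, D}, {A, B, C, D, E, F}.
{D} is not among them.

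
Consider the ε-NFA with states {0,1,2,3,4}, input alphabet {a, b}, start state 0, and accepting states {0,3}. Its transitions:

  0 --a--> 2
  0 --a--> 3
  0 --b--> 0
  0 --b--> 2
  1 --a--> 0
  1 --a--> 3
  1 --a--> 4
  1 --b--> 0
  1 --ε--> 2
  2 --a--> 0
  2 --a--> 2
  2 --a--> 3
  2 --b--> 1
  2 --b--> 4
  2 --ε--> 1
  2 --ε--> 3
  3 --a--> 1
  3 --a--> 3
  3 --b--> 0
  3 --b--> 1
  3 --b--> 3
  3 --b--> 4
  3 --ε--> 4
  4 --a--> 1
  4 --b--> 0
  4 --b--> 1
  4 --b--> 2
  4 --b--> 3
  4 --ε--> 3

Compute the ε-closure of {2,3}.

{1,2,3,4}

Begin with {2,3}.
2 →ε {1,3}; add 1.
3 →ε {4}; add 4.
ε-closure = {1,2,3,4}.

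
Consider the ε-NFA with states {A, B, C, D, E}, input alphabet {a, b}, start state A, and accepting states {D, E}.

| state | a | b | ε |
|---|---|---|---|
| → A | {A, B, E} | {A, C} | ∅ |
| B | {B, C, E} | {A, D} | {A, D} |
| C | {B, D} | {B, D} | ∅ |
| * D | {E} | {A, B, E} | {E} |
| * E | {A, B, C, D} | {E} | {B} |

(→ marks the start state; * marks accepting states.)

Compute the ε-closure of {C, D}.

Begin with {C, D}.
D →ε {E}; add E.
E →ε {B}; add B.
B →ε {A, D}; add A.
ε-closure = {A, B, C, D, E}.

{A, B, C, D, E}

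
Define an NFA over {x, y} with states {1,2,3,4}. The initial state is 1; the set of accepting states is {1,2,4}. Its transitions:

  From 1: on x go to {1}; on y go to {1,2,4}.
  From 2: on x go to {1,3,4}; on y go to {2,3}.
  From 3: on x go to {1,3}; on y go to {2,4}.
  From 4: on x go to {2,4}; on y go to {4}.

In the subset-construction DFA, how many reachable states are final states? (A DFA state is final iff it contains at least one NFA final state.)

3

Start state of the DFA: {1}.
{1} --x--> {1}  [seen]
{1} --y--> {1,2,4}  [new]
{1,2,4} --x--> {1,2,3,4}  [new]
{1,2,4} --y--> {1,2,3,4}  [seen]
{1,2,3,4} --x--> {1,2,3,4}  [seen]
{1,2,3,4} --y--> {1,2,3,4}  [seen]
Reachable DFA states: {1}, {1,2,4}, {1,2,3,4}.
Accepting DFA states (contain an NFA accepting state): {1}, {1,2,4}, {1,2,3,4}.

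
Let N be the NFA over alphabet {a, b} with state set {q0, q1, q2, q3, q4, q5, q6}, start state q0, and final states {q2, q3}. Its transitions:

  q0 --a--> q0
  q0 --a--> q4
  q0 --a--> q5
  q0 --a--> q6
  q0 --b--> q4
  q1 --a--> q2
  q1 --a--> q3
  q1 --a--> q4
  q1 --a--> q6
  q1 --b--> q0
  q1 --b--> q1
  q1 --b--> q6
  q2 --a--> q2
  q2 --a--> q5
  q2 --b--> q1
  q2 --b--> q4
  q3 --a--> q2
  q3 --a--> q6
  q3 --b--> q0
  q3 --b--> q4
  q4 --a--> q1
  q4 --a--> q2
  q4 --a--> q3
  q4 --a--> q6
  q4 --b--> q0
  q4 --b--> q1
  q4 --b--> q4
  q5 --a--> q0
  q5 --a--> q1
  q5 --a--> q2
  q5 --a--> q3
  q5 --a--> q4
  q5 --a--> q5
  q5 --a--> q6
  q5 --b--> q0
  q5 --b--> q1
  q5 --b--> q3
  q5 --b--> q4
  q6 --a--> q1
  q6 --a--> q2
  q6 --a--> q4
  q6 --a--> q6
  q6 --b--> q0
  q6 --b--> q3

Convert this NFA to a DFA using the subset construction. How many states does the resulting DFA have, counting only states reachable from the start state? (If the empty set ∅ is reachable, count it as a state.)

10

Start state of the DFA: {q0}.
{q0} --a--> {q0, q4, q5, q6}  [new]
{q0} --b--> {q4}  [new]
{q0, q4, q5, q6} --a--> {q0, q1, q2, q3, q4, q5, q6}  [new]
{q0, q4, q5, q6} --b--> {q0, q1, q3, q4}  [new]
{q4} --a--> {q1, q2, q3, q6}  [new]
{q4} --b--> {q0, q1, q4}  [new]
{q0, q1, q2, q3, q4, q5, q6} --a--> {q0, q1, q2, q3, q4, q5, q6}  [seen]
{q0, q1, q2, q3, q4, q5, q6} --b--> {q0, q1, q3, q4, q6}  [new]
{q0, q1, q3, q4} --a--> {q0, q1, q2, q3, q4, q5, q6}  [seen]
{q0, q1, q3, q4} --b--> {q0, q1, q4, q6}  [new]
{q1, q2, q3, q6} --a--> {q1, q2, q3, q4, q5, q6}  [new]
{q1, q2, q3, q6} --b--> {q0, q1, q3, q4, q6}  [seen]
{q0, q1, q4} --a--> {q0, q1, q2, q3, q4, q5, q6}  [seen]
{q0, q1, q4} --b--> {q0, q1, q4, q6}  [seen]
{q0, q1, q3, q4, q6} --a--> {q0, q1, q2, q3, q4, q5, q6}  [seen]
{q0, q1, q3, q4, q6} --b--> {q0, q1, q3, q4, q6}  [seen]
{q0, q1, q4, q6} --a--> {q0, q1, q2, q3, q4, q5, q6}  [seen]
{q0, q1, q4, q6} --b--> {q0, q1, q3, q4, q6}  [seen]
{q1, q2, q3, q4, q5, q6} --a--> {q0, q1, q2, q3, q4, q5, q6}  [seen]
{q1, q2, q3, q4, q5, q6} --b--> {q0, q1, q3, q4, q6}  [seen]
Reachable DFA states: {q0}, {q0, q4, q5, q6}, {q4}, {q0, q1, q2, q3, q4, q5, q6}, {q0, q1, q3, q4}, {q1, q2, q3, q6}, {q0, q1, q4}, {q0, q1, q3, q4, q6}, {q0, q1, q4, q6}, {q1, q2, q3, q4, q5, q6}.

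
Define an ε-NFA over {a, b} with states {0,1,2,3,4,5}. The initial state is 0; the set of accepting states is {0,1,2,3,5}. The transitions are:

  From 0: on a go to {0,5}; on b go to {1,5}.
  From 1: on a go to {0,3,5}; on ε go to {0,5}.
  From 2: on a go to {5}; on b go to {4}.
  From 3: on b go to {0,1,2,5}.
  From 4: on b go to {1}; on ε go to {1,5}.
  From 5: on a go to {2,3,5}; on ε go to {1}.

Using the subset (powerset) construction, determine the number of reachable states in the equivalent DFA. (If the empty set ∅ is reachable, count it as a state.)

Start state of the DFA: {0} (ε-closure of the NFA start).
{0} --a--> {0,1,5}  [new]
{0} --b--> {0,1,5}  [seen]
{0,1,5} --a--> {0,1,2,3,5}  [new]
{0,1,5} --b--> {0,1,5}  [seen]
{0,1,2,3,5} --a--> {0,1,2,3,5}  [seen]
{0,1,2,3,5} --b--> {0,1,2,4,5}  [new]
{0,1,2,4,5} --a--> {0,1,2,3,5}  [seen]
{0,1,2,4,5} --b--> {0,1,4,5}  [new]
{0,1,4,5} --a--> {0,1,2,3,5}  [seen]
{0,1,4,5} --b--> {0,1,5}  [seen]
Reachable DFA states: {0}, {0,1,5}, {0,1,2,3,5}, {0,1,2,4,5}, {0,1,4,5}.

5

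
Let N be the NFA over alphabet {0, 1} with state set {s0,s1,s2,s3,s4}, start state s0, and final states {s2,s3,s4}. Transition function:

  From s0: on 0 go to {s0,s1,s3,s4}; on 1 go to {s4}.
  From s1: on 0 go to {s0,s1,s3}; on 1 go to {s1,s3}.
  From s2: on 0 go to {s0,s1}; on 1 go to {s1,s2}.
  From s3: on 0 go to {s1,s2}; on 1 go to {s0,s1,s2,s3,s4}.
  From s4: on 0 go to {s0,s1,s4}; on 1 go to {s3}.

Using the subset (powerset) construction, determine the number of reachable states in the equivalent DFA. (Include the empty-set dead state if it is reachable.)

Start state of the DFA: {s0}.
{s0} --0--> {s0,s1,s3,s4}  [new]
{s0} --1--> {s4}  [new]
{s0,s1,s3,s4} --0--> {s0,s1,s2,s3,s4}  [new]
{s0,s1,s3,s4} --1--> {s0,s1,s2,s3,s4}  [seen]
{s4} --0--> {s0,s1,s4}  [new]
{s4} --1--> {s3}  [new]
{s0,s1,s2,s3,s4} --0--> {s0,s1,s2,s3,s4}  [seen]
{s0,s1,s2,s3,s4} --1--> {s0,s1,s2,s3,s4}  [seen]
{s0,s1,s4} --0--> {s0,s1,s3,s4}  [seen]
{s0,s1,s4} --1--> {s1,s3,s4}  [new]
{s3} --0--> {s1,s2}  [new]
{s3} --1--> {s0,s1,s2,s3,s4}  [seen]
{s1,s3,s4} --0--> {s0,s1,s2,s3,s4}  [seen]
{s1,s3,s4} --1--> {s0,s1,s2,s3,s4}  [seen]
{s1,s2} --0--> {s0,s1,s3}  [new]
{s1,s2} --1--> {s1,s2,s3}  [new]
{s0,s1,s3} --0--> {s0,s1,s2,s3,s4}  [seen]
{s0,s1,s3} --1--> {s0,s1,s2,s3,s4}  [seen]
{s1,s2,s3} --0--> {s0,s1,s2,s3}  [new]
{s1,s2,s3} --1--> {s0,s1,s2,s3,s4}  [seen]
{s0,s1,s2,s3} --0--> {s0,s1,s2,s3,s4}  [seen]
{s0,s1,s2,s3} --1--> {s0,s1,s2,s3,s4}  [seen]
Reachable DFA states: {s0}, {s0,s1,s3,s4}, {s4}, {s0,s1,s2,s3,s4}, {s0,s1,s4}, {s3}, {s1,s3,s4}, {s1,s2}, {s0,s1,s3}, {s1,s2,s3}, {s0,s1,s2,s3}.

11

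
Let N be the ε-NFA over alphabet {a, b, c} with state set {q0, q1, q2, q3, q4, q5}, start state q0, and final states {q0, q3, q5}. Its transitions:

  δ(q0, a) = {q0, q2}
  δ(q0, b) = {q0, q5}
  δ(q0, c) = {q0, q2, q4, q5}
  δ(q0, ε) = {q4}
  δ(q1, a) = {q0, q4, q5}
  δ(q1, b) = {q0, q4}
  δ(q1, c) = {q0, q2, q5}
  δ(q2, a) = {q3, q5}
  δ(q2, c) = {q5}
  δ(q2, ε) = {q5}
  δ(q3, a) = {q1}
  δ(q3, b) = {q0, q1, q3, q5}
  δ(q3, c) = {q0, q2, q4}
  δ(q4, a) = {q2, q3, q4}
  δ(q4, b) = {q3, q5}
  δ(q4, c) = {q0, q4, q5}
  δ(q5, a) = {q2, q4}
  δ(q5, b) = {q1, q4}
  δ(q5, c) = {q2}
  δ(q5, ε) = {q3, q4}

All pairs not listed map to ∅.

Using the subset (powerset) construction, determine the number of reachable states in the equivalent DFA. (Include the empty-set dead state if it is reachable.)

5

Start state of the DFA: {q0, q4} (ε-closure of the NFA start).
{q0, q4} --a--> {q0, q2, q3, q4, q5}  [new]
{q0, q4} --b--> {q0, q3, q4, q5}  [new]
{q0, q4} --c--> {q0, q2, q3, q4, q5}  [seen]
{q0, q2, q3, q4, q5} --a--> {q0, q1, q2, q3, q4, q5}  [new]
{q0, q2, q3, q4, q5} --b--> {q0, q1, q3, q4, q5}  [new]
{q0, q2, q3, q4, q5} --c--> {q0, q2, q3, q4, q5}  [seen]
{q0, q3, q4, q5} --a--> {q0, q1, q2, q3, q4, q5}  [seen]
{q0, q3, q4, q5} --b--> {q0, q1, q3, q4, q5}  [seen]
{q0, q3, q4, q5} --c--> {q0, q2, q3, q4, q5}  [seen]
{q0, q1, q2, q3, q4, q5} --a--> {q0, q1, q2, q3, q4, q5}  [seen]
{q0, q1, q2, q3, q4, q5} --b--> {q0, q1, q3, q4, q5}  [seen]
{q0, q1, q2, q3, q4, q5} --c--> {q0, q2, q3, q4, q5}  [seen]
{q0, q1, q3, q4, q5} --a--> {q0, q1, q2, q3, q4, q5}  [seen]
{q0, q1, q3, q4, q5} --b--> {q0, q1, q3, q4, q5}  [seen]
{q0, q1, q3, q4, q5} --c--> {q0, q2, q3, q4, q5}  [seen]
Reachable DFA states: {q0, q4}, {q0, q2, q3, q4, q5}, {q0, q3, q4, q5}, {q0, q1, q2, q3, q4, q5}, {q0, q1, q3, q4, q5}.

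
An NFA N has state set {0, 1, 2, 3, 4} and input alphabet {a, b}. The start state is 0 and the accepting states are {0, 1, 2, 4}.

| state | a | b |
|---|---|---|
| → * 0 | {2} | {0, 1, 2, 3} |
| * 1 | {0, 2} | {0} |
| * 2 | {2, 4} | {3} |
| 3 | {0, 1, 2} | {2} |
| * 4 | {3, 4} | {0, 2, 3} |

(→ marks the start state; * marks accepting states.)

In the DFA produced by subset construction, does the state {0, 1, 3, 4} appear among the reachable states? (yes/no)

no

Start state of the DFA: {0}.
{0} --a--> {2}  [new]
{0} --b--> {0, 1, 2, 3}  [new]
{2} --a--> {2, 4}  [new]
{2} --b--> {3}  [new]
{0, 1, 2, 3} --a--> {0, 1, 2, 4}  [new]
{0, 1, 2, 3} --b--> {0, 1, 2, 3}  [seen]
{2, 4} --a--> {2, 3, 4}  [new]
{2, 4} --b--> {0, 2, 3}  [new]
{3} --a--> {0, 1, 2}  [new]
{3} --b--> {2}  [seen]
{0, 1, 2, 4} --a--> {0, 2, 3, 4}  [new]
{0, 1, 2, 4} --b--> {0, 1, 2, 3}  [seen]
{2, 3, 4} --a--> {0, 1, 2, 3, 4}  [new]
{2, 3, 4} --b--> {0, 2, 3}  [seen]
{0, 2, 3} --a--> {0, 1, 2, 4}  [seen]
{0, 2, 3} --b--> {0, 1, 2, 3}  [seen]
{0, 1, 2} --a--> {0, 2, 4}  [new]
{0, 1, 2} --b--> {0, 1, 2, 3}  [seen]
{0, 2, 3, 4} --a--> {0, 1, 2, 3, 4}  [seen]
{0, 2, 3, 4} --b--> {0, 1, 2, 3}  [seen]
{0, 1, 2, 3, 4} --a--> {0, 1, 2, 3, 4}  [seen]
{0, 1, 2, 3, 4} --b--> {0, 1, 2, 3}  [seen]
{0, 2, 4} --a--> {2, 3, 4}  [seen]
{0, 2, 4} --b--> {0, 1, 2, 3}  [seen]
Reachable DFA states: {0}, {2}, {0, 1, 2, 3}, {2, 4}, {3}, {0, 1, 2, 4}, {2, 3, 4}, {0, 2, 3}, {0, 1, 2}, {0, 2, 3, 4}, {0, 1, 2, 3, 4}, {0, 2, 4}.
{0, 1, 3, 4} is not among them.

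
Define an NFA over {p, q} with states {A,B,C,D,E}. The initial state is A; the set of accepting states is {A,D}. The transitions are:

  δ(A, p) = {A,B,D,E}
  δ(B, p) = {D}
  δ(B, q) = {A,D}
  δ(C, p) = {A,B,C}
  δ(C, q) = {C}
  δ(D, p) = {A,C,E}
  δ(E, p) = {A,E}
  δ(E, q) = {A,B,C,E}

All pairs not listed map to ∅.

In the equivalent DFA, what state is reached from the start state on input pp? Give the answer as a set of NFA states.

Start: {A}.
δ(A,p) = {A,B,D,E}.
Union: {A,B,D,E}.
After p: {A,B,D,E}.
δ(A,p) = {A,B,D,E}; δ(B,p) = {D}; δ(D,p) = {A,C,E}; δ(E,p) = {A,E}.
Union: {A,B,C,D,E}.
After p: {A,B,C,D,E}.

{A,B,C,D,E}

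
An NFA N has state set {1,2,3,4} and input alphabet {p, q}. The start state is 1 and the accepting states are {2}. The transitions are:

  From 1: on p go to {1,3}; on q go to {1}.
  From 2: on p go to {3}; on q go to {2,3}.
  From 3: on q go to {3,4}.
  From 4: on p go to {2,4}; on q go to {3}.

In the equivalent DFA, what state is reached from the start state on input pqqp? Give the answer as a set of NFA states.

Start: {1}.
δ(1,p) = {1,3}.
Union: {1,3}.
After p: {1,3}.
δ(1,q) = {1}; δ(3,q) = {3,4}.
Union: {1,3,4}.
After q: {1,3,4}.
δ(1,q) = {1}; δ(3,q) = {3,4}; δ(4,q) = {3}.
Union: {1,3,4}.
After q: {1,3,4}.
δ(1,p) = {1,3}; δ(3,p) = ∅; δ(4,p) = {2,4}.
Union: {1,2,3,4}.
After p: {1,2,3,4}.

{1,2,3,4}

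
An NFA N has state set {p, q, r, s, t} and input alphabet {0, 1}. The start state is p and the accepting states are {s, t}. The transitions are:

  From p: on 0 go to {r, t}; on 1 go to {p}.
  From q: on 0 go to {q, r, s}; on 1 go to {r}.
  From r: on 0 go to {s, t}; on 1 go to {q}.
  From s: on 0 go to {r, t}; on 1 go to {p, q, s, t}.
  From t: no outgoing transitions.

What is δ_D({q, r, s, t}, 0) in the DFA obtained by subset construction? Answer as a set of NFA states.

δ(q,0) = {q, r, s}; δ(r,0) = {s, t}; δ(s,0) = {r, t}; δ(t,0) = ∅.
Union: {q, r, s, t}.

{q, r, s, t}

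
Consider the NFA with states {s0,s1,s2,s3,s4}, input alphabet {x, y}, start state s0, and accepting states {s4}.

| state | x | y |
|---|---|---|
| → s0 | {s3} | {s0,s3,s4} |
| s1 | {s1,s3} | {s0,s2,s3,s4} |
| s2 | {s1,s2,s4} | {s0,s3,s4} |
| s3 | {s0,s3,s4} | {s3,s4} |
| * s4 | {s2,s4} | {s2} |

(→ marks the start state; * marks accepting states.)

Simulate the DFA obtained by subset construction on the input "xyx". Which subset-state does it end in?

Start: {s0}.
δ(s0,x) = {s3}.
Union: {s3}.
After x: {s3}.
δ(s3,y) = {s3,s4}.
Union: {s3,s4}.
After y: {s3,s4}.
δ(s3,x) = {s0,s3,s4}; δ(s4,x) = {s2,s4}.
Union: {s0,s2,s3,s4}.
After x: {s0,s2,s3,s4}.

{s0,s2,s3,s4}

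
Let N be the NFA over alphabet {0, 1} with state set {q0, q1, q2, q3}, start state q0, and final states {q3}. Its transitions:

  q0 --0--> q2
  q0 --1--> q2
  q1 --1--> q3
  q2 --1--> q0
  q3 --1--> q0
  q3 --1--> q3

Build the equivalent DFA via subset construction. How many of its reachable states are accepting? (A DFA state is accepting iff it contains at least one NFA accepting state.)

0

Start state of the DFA: {q0}.
{q0} --0--> {q2}  [new]
{q0} --1--> {q2}  [seen]
{q2} --0--> ∅  [new]
{q2} --1--> {q0}  [seen]
∅ --0--> ∅  [seen]
∅ --1--> ∅  [seen]
Reachable DFA states: {q0}, {q2}, ∅.
Accepting DFA states (contain an NFA accepting state): none.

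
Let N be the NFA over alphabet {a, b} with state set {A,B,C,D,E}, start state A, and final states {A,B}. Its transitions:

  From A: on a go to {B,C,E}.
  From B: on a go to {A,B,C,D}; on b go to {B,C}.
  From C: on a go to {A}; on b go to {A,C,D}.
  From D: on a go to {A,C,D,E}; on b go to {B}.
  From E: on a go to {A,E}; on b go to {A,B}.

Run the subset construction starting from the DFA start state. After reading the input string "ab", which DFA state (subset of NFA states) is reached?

{A,B,C,D}

Start: {A}.
δ(A,a) = {B,C,E}.
Union: {B,C,E}.
After a: {B,C,E}.
δ(B,b) = {B,C}; δ(C,b) = {A,C,D}; δ(E,b) = {A,B}.
Union: {A,B,C,D}.
After b: {A,B,C,D}.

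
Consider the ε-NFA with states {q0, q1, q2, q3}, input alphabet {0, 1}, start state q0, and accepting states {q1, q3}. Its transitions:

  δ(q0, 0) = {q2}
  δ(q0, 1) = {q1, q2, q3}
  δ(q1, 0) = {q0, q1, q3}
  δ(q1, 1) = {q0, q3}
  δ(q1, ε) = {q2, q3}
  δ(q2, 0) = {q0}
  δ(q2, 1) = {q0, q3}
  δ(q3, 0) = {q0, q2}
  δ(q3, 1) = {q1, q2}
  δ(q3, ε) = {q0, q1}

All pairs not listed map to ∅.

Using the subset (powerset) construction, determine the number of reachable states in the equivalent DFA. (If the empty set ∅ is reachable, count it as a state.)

Start state of the DFA: {q0} (ε-closure of the NFA start).
{q0} --0--> {q2}  [new]
{q0} --1--> {q0, q1, q2, q3}  [new]
{q2} --0--> {q0}  [seen]
{q2} --1--> {q0, q1, q2, q3}  [seen]
{q0, q1, q2, q3} --0--> {q0, q1, q2, q3}  [seen]
{q0, q1, q2, q3} --1--> {q0, q1, q2, q3}  [seen]
Reachable DFA states: {q0}, {q2}, {q0, q1, q2, q3}.

3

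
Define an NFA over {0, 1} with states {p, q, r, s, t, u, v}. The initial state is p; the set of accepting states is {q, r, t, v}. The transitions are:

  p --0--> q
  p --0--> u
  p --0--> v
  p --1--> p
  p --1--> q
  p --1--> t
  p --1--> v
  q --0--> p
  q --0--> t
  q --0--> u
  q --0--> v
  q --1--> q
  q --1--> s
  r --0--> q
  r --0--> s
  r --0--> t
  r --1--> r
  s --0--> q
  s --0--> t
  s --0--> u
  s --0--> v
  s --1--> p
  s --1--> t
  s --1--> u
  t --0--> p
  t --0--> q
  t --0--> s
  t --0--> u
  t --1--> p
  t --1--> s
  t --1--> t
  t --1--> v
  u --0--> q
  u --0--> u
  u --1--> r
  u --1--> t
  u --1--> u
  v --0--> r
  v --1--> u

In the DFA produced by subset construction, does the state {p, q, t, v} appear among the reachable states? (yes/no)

yes

Start state of the DFA: {p}.
{p} --0--> {q, u, v}  [new]
{p} --1--> {p, q, t, v}  [new]
{q, u, v} --0--> {p, q, r, t, u, v}  [new]
{q, u, v} --1--> {q, r, s, t, u}  [new]
{p, q, t, v} --0--> {p, q, r, s, t, u, v}  [new]
{p, q, t, v} --1--> {p, q, s, t, u, v}  [new]
{p, q, r, t, u, v} --0--> {p, q, r, s, t, u, v}  [seen]
{p, q, r, t, u, v} --1--> {p, q, r, s, t, u, v}  [seen]
{q, r, s, t, u} --0--> {p, q, s, t, u, v}  [seen]
{q, r, s, t, u} --1--> {p, q, r, s, t, u, v}  [seen]
{p, q, r, s, t, u, v} --0--> {p, q, r, s, t, u, v}  [seen]
{p, q, r, s, t, u, v} --1--> {p, q, r, s, t, u, v}  [seen]
{p, q, s, t, u, v} --0--> {p, q, r, s, t, u, v}  [seen]
{p, q, s, t, u, v} --1--> {p, q, r, s, t, u, v}  [seen]
Reachable DFA states: {p}, {q, u, v}, {p, q, t, v}, {p, q, r, t, u, v}, {q, r, s, t, u}, {p, q, r, s, t, u, v}, {p, q, s, t, u, v}.
{p, q, t, v} is among them.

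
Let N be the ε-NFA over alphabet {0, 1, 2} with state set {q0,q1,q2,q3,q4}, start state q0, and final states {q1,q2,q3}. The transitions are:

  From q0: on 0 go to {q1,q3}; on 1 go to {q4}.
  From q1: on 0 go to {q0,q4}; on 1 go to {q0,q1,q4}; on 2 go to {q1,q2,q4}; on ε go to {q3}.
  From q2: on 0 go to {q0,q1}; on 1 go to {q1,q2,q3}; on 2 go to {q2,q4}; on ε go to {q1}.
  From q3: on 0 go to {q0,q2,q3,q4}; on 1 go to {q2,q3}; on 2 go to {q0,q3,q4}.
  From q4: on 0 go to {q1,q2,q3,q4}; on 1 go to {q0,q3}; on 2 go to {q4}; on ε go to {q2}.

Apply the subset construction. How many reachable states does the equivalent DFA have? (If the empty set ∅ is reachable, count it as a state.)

5

Start state of the DFA: {q0} (ε-closure of the NFA start).
{q0} --0--> {q1,q3}  [new]
{q0} --1--> {q1,q2,q3,q4}  [new]
{q0} --2--> ∅  [new]
{q1,q3} --0--> {q0,q1,q2,q3,q4}  [new]
{q1,q3} --1--> {q0,q1,q2,q3,q4}  [seen]
{q1,q3} --2--> {q0,q1,q2,q3,q4}  [seen]
{q1,q2,q3,q4} --0--> {q0,q1,q2,q3,q4}  [seen]
{q1,q2,q3,q4} --1--> {q0,q1,q2,q3,q4}  [seen]
{q1,q2,q3,q4} --2--> {q0,q1,q2,q3,q4}  [seen]
∅ --0--> ∅  [seen]
∅ --1--> ∅  [seen]
∅ --2--> ∅  [seen]
{q0,q1,q2,q3,q4} --0--> {q0,q1,q2,q3,q4}  [seen]
{q0,q1,q2,q3,q4} --1--> {q0,q1,q2,q3,q4}  [seen]
{q0,q1,q2,q3,q4} --2--> {q0,q1,q2,q3,q4}  [seen]
Reachable DFA states: {q0}, {q1,q3}, {q1,q2,q3,q4}, ∅, {q0,q1,q2,q3,q4}.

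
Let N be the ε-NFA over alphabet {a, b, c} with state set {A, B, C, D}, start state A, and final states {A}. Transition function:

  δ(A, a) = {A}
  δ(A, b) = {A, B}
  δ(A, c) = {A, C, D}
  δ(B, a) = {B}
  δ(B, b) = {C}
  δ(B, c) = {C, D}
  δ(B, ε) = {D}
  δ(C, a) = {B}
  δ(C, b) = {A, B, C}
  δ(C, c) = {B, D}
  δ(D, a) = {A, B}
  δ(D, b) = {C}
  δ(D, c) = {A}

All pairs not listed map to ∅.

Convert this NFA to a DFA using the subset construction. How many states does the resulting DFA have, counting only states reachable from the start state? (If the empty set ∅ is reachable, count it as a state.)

4

Start state of the DFA: {A} (ε-closure of the NFA start).
{A} --a--> {A}  [seen]
{A} --b--> {A, B, D}  [new]
{A} --c--> {A, C, D}  [new]
{A, B, D} --a--> {A, B, D}  [seen]
{A, B, D} --b--> {A, B, C, D}  [new]
{A, B, D} --c--> {A, C, D}  [seen]
{A, C, D} --a--> {A, B, D}  [seen]
{A, C, D} --b--> {A, B, C, D}  [seen]
{A, C, D} --c--> {A, B, C, D}  [seen]
{A, B, C, D} --a--> {A, B, D}  [seen]
{A, B, C, D} --b--> {A, B, C, D}  [seen]
{A, B, C, D} --c--> {A, B, C, D}  [seen]
Reachable DFA states: {A}, {A, B, D}, {A, C, D}, {A, B, C, D}.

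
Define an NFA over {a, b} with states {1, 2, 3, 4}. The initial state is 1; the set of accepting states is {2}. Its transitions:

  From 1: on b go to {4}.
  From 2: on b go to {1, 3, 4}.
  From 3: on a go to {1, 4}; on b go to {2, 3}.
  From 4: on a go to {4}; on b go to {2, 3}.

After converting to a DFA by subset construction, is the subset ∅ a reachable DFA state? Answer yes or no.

yes

Start state of the DFA: {1}.
{1} --a--> ∅  [new]
{1} --b--> {4}  [new]
∅ --a--> ∅  [seen]
∅ --b--> ∅  [seen]
{4} --a--> {4}  [seen]
{4} --b--> {2, 3}  [new]
{2, 3} --a--> {1, 4}  [new]
{2, 3} --b--> {1, 2, 3, 4}  [new]
{1, 4} --a--> {4}  [seen]
{1, 4} --b--> {2, 3, 4}  [new]
{1, 2, 3, 4} --a--> {1, 4}  [seen]
{1, 2, 3, 4} --b--> {1, 2, 3, 4}  [seen]
{2, 3, 4} --a--> {1, 4}  [seen]
{2, 3, 4} --b--> {1, 2, 3, 4}  [seen]
Reachable DFA states: {1}, ∅, {4}, {2, 3}, {1, 4}, {1, 2, 3, 4}, {2, 3, 4}.
∅ is among them.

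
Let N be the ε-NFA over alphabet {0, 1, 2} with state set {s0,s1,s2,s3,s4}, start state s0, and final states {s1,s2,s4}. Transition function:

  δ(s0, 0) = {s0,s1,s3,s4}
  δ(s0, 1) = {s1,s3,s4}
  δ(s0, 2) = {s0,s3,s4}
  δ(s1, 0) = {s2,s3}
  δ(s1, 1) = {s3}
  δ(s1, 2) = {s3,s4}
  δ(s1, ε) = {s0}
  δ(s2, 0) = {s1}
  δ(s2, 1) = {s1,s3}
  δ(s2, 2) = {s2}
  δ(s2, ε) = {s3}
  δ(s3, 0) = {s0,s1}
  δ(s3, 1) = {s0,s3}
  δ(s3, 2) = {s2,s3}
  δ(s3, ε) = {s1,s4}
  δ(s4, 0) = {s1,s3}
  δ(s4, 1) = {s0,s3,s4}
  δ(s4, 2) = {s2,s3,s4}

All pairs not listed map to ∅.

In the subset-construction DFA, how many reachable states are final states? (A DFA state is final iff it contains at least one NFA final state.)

Start state of the DFA: {s0} (ε-closure of the NFA start).
{s0} --0--> {s0,s1,s3,s4}  [new]
{s0} --1--> {s0,s1,s3,s4}  [seen]
{s0} --2--> {s0,s1,s3,s4}  [seen]
{s0,s1,s3,s4} --0--> {s0,s1,s2,s3,s4}  [new]
{s0,s1,s3,s4} --1--> {s0,s1,s3,s4}  [seen]
{s0,s1,s3,s4} --2--> {s0,s1,s2,s3,s4}  [seen]
{s0,s1,s2,s3,s4} --0--> {s0,s1,s2,s3,s4}  [seen]
{s0,s1,s2,s3,s4} --1--> {s0,s1,s3,s4}  [seen]
{s0,s1,s2,s3,s4} --2--> {s0,s1,s2,s3,s4}  [seen]
Reachable DFA states: {s0}, {s0,s1,s3,s4}, {s0,s1,s2,s3,s4}.
Accepting DFA states (contain an NFA accepting state): {s0,s1,s3,s4}, {s0,s1,s2,s3,s4}.

2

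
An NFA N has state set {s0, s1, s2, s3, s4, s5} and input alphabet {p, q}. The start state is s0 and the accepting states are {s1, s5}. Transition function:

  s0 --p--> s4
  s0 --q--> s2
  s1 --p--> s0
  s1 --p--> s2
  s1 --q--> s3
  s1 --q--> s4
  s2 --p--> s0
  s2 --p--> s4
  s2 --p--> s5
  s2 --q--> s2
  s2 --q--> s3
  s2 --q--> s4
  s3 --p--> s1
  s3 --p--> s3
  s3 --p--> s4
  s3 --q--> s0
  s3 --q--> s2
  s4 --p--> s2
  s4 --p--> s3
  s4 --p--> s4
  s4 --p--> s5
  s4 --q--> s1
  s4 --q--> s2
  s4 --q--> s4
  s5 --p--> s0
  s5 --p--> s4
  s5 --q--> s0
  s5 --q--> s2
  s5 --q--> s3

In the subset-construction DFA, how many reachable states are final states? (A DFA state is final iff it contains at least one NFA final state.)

7

Start state of the DFA: {s0}.
{s0} --p--> {s4}  [new]
{s0} --q--> {s2}  [new]
{s4} --p--> {s2, s3, s4, s5}  [new]
{s4} --q--> {s1, s2, s4}  [new]
{s2} --p--> {s0, s4, s5}  [new]
{s2} --q--> {s2, s3, s4}  [new]
{s2, s3, s4, s5} --p--> {s0, s1, s2, s3, s4, s5}  [new]
{s2, s3, s4, s5} --q--> {s0, s1, s2, s3, s4}  [new]
{s1, s2, s4} --p--> {s0, s2, s3, s4, s5}  [new]
{s1, s2, s4} --q--> {s1, s2, s3, s4}  [new]
{s0, s4, s5} --p--> {s0, s2, s3, s4, s5}  [seen]
{s0, s4, s5} --q--> {s0, s1, s2, s3, s4}  [seen]
{s2, s3, s4} --p--> {s0, s1, s2, s3, s4, s5}  [seen]
{s2, s3, s4} --q--> {s0, s1, s2, s3, s4}  [seen]
{s0, s1, s2, s3, s4, s5} --p--> {s0, s1, s2, s3, s4, s5}  [seen]
{s0, s1, s2, s3, s4, s5} --q--> {s0, s1, s2, s3, s4}  [seen]
{s0, s1, s2, s3, s4} --p--> {s0, s1, s2, s3, s4, s5}  [seen]
{s0, s1, s2, s3, s4} --q--> {s0, s1, s2, s3, s4}  [seen]
{s0, s2, s3, s4, s5} --p--> {s0, s1, s2, s3, s4, s5}  [seen]
{s0, s2, s3, s4, s5} --q--> {s0, s1, s2, s3, s4}  [seen]
{s1, s2, s3, s4} --p--> {s0, s1, s2, s3, s4, s5}  [seen]
{s1, s2, s3, s4} --q--> {s0, s1, s2, s3, s4}  [seen]
Reachable DFA states: {s0}, {s4}, {s2}, {s2, s3, s4, s5}, {s1, s2, s4}, {s0, s4, s5}, {s2, s3, s4}, {s0, s1, s2, s3, s4, s5}, {s0, s1, s2, s3, s4}, {s0, s2, s3, s4, s5}, {s1, s2, s3, s4}.
Accepting DFA states (contain an NFA accepting state): {s2, s3, s4, s5}, {s1, s2, s4}, {s0, s4, s5}, {s0, s1, s2, s3, s4, s5}, {s0, s1, s2, s3, s4}, {s0, s2, s3, s4, s5}, {s1, s2, s3, s4}.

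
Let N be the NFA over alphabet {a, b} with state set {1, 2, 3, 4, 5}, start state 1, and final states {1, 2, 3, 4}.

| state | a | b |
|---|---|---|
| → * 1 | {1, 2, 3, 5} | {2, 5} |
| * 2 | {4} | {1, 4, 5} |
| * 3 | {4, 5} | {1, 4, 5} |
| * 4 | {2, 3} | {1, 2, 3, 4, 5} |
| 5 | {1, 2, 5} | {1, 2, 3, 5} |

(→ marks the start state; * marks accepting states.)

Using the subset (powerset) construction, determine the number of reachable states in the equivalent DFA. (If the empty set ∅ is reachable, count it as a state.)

Start state of the DFA: {1}.
{1} --a--> {1, 2, 3, 5}  [new]
{1} --b--> {2, 5}  [new]
{1, 2, 3, 5} --a--> {1, 2, 3, 4, 5}  [new]
{1, 2, 3, 5} --b--> {1, 2, 3, 4, 5}  [seen]
{2, 5} --a--> {1, 2, 4, 5}  [new]
{2, 5} --b--> {1, 2, 3, 4, 5}  [seen]
{1, 2, 3, 4, 5} --a--> {1, 2, 3, 4, 5}  [seen]
{1, 2, 3, 4, 5} --b--> {1, 2, 3, 4, 5}  [seen]
{1, 2, 4, 5} --a--> {1, 2, 3, 4, 5}  [seen]
{1, 2, 4, 5} --b--> {1, 2, 3, 4, 5}  [seen]
Reachable DFA states: {1}, {1, 2, 3, 5}, {2, 5}, {1, 2, 3, 4, 5}, {1, 2, 4, 5}.

5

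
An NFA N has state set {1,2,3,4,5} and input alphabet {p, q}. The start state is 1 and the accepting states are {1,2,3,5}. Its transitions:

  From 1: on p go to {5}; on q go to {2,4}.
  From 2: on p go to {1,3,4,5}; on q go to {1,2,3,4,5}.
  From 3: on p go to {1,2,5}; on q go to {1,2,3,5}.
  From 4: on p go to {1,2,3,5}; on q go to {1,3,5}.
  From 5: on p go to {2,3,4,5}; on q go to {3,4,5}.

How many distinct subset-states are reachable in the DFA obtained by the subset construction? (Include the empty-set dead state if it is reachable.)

6

Start state of the DFA: {1}.
{1} --p--> {5}  [new]
{1} --q--> {2,4}  [new]
{5} --p--> {2,3,4,5}  [new]
{5} --q--> {3,4,5}  [new]
{2,4} --p--> {1,2,3,4,5}  [new]
{2,4} --q--> {1,2,3,4,5}  [seen]
{2,3,4,5} --p--> {1,2,3,4,5}  [seen]
{2,3,4,5} --q--> {1,2,3,4,5}  [seen]
{3,4,5} --p--> {1,2,3,4,5}  [seen]
{3,4,5} --q--> {1,2,3,4,5}  [seen]
{1,2,3,4,5} --p--> {1,2,3,4,5}  [seen]
{1,2,3,4,5} --q--> {1,2,3,4,5}  [seen]
Reachable DFA states: {1}, {5}, {2,4}, {2,3,4,5}, {3,4,5}, {1,2,3,4,5}.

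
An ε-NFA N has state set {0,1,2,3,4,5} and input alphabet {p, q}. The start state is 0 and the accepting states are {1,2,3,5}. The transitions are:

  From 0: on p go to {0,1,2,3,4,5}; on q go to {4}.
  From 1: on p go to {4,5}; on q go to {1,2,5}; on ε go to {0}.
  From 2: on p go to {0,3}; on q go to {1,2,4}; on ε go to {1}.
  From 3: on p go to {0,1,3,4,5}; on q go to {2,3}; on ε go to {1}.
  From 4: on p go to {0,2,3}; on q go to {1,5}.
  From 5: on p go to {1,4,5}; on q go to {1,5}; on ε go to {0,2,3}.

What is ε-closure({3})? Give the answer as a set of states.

Begin with {3}.
3 →ε {1}; add 1.
1 →ε {0}; add 0.
ε-closure = {0,1,3}.

{0,1,3}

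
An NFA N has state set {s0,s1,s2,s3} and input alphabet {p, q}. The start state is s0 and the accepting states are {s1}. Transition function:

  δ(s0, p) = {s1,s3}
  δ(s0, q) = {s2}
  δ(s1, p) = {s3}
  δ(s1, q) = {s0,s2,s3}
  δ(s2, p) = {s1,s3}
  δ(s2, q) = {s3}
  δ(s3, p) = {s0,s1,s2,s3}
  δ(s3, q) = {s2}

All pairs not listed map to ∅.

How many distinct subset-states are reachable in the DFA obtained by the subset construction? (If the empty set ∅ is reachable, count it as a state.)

Start state of the DFA: {s0}.
{s0} --p--> {s1,s3}  [new]
{s0} --q--> {s2}  [new]
{s1,s3} --p--> {s0,s1,s2,s3}  [new]
{s1,s3} --q--> {s0,s2,s3}  [new]
{s2} --p--> {s1,s3}  [seen]
{s2} --q--> {s3}  [new]
{s0,s1,s2,s3} --p--> {s0,s1,s2,s3}  [seen]
{s0,s1,s2,s3} --q--> {s0,s2,s3}  [seen]
{s0,s2,s3} --p--> {s0,s1,s2,s3}  [seen]
{s0,s2,s3} --q--> {s2,s3}  [new]
{s3} --p--> {s0,s1,s2,s3}  [seen]
{s3} --q--> {s2}  [seen]
{s2,s3} --p--> {s0,s1,s2,s3}  [seen]
{s2,s3} --q--> {s2,s3}  [seen]
Reachable DFA states: {s0}, {s1,s3}, {s2}, {s0,s1,s2,s3}, {s0,s2,s3}, {s3}, {s2,s3}.

7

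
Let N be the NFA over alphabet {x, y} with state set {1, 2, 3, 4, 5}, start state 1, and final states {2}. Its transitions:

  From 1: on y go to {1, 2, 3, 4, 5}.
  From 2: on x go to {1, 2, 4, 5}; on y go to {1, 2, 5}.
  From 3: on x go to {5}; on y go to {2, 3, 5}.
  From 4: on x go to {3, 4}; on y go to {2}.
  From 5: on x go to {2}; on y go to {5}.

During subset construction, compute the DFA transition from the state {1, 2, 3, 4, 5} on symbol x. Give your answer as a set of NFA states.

δ(1,x) = ∅; δ(2,x) = {1, 2, 4, 5}; δ(3,x) = {5}; δ(4,x) = {3, 4}; δ(5,x) = {2}.
Union: {1, 2, 3, 4, 5}.

{1, 2, 3, 4, 5}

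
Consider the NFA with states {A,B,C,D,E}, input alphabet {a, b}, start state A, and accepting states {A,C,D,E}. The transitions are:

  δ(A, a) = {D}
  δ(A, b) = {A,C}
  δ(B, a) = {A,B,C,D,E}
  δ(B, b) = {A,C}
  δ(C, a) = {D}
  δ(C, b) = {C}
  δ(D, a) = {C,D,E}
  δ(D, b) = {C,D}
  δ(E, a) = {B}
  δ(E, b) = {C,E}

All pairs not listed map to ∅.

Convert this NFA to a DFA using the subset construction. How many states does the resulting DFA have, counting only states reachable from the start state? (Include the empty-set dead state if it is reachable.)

Start state of the DFA: {A}.
{A} --a--> {D}  [new]
{A} --b--> {A,C}  [new]
{D} --a--> {C,D,E}  [new]
{D} --b--> {C,D}  [new]
{A,C} --a--> {D}  [seen]
{A,C} --b--> {A,C}  [seen]
{C,D,E} --a--> {B,C,D,E}  [new]
{C,D,E} --b--> {C,D,E}  [seen]
{C,D} --a--> {C,D,E}  [seen]
{C,D} --b--> {C,D}  [seen]
{B,C,D,E} --a--> {A,B,C,D,E}  [new]
{B,C,D,E} --b--> {A,C,D,E}  [new]
{A,B,C,D,E} --a--> {A,B,C,D,E}  [seen]
{A,B,C,D,E} --b--> {A,C,D,E}  [seen]
{A,C,D,E} --a--> {B,C,D,E}  [seen]
{A,C,D,E} --b--> {A,C,D,E}  [seen]
Reachable DFA states: {A}, {D}, {A,C}, {C,D,E}, {C,D}, {B,C,D,E}, {A,B,C,D,E}, {A,C,D,E}.

8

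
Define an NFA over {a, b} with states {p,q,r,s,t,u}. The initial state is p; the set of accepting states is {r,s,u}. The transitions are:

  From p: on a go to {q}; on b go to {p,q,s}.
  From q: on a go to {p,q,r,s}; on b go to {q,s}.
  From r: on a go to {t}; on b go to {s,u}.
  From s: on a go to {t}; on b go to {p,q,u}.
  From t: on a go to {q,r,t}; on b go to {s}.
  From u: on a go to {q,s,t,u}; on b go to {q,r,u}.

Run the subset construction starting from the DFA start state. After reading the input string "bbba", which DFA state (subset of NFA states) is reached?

Start: {p}.
δ(p,b) = {p,q,s}.
Union: {p,q,s}.
After b: {p,q,s}.
δ(p,b) = {p,q,s}; δ(q,b) = {q,s}; δ(s,b) = {p,q,u}.
Union: {p,q,s,u}.
After b: {p,q,s,u}.
δ(p,b) = {p,q,s}; δ(q,b) = {q,s}; δ(s,b) = {p,q,u}; δ(u,b) = {q,r,u}.
Union: {p,q,r,s,u}.
After b: {p,q,r,s,u}.
δ(p,a) = {q}; δ(q,a) = {p,q,r,s}; δ(r,a) = {t}; δ(s,a) = {t}; δ(u,a) = {q,s,t,u}.
Union: {p,q,r,s,t,u}.
After a: {p,q,r,s,t,u}.

{p,q,r,s,t,u}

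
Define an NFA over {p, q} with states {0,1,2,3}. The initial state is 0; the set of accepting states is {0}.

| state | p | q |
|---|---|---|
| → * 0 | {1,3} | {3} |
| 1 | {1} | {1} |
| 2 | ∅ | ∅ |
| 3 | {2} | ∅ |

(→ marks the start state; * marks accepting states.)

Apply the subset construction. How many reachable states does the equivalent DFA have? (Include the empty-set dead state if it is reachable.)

Start state of the DFA: {0}.
{0} --p--> {1,3}  [new]
{0} --q--> {3}  [new]
{1,3} --p--> {1,2}  [new]
{1,3} --q--> {1}  [new]
{3} --p--> {2}  [new]
{3} --q--> ∅  [new]
{1,2} --p--> {1}  [seen]
{1,2} --q--> {1}  [seen]
{1} --p--> {1}  [seen]
{1} --q--> {1}  [seen]
{2} --p--> ∅  [seen]
{2} --q--> ∅  [seen]
∅ --p--> ∅  [seen]
∅ --q--> ∅  [seen]
Reachable DFA states: {0}, {1,3}, {3}, {1,2}, {1}, {2}, ∅.

7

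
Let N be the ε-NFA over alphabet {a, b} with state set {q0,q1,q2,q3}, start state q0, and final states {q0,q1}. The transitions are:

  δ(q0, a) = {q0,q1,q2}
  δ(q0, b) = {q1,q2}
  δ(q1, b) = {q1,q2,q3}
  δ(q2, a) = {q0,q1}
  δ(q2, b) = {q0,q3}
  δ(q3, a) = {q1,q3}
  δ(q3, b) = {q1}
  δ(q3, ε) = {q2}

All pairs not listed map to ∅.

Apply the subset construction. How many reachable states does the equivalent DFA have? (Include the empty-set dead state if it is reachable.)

Start state of the DFA: {q0} (ε-closure of the NFA start).
{q0} --a--> {q0,q1,q2}  [new]
{q0} --b--> {q1,q2}  [new]
{q0,q1,q2} --a--> {q0,q1,q2}  [seen]
{q0,q1,q2} --b--> {q0,q1,q2,q3}  [new]
{q1,q2} --a--> {q0,q1}  [new]
{q1,q2} --b--> {q0,q1,q2,q3}  [seen]
{q0,q1,q2,q3} --a--> {q0,q1,q2,q3}  [seen]
{q0,q1,q2,q3} --b--> {q0,q1,q2,q3}  [seen]
{q0,q1} --a--> {q0,q1,q2}  [seen]
{q0,q1} --b--> {q1,q2,q3}  [new]
{q1,q2,q3} --a--> {q0,q1,q2,q3}  [seen]
{q1,q2,q3} --b--> {q0,q1,q2,q3}  [seen]
Reachable DFA states: {q0}, {q0,q1,q2}, {q1,q2}, {q0,q1,q2,q3}, {q0,q1}, {q1,q2,q3}.

6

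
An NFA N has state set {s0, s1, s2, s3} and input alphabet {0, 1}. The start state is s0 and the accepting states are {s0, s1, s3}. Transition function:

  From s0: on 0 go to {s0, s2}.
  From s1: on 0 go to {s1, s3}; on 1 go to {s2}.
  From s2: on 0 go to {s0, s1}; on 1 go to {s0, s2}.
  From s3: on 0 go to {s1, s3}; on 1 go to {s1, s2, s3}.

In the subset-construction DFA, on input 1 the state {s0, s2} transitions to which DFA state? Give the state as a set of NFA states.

δ(s0,1) = ∅; δ(s2,1) = {s0, s2}.
Union: {s0, s2}.

{s0, s2}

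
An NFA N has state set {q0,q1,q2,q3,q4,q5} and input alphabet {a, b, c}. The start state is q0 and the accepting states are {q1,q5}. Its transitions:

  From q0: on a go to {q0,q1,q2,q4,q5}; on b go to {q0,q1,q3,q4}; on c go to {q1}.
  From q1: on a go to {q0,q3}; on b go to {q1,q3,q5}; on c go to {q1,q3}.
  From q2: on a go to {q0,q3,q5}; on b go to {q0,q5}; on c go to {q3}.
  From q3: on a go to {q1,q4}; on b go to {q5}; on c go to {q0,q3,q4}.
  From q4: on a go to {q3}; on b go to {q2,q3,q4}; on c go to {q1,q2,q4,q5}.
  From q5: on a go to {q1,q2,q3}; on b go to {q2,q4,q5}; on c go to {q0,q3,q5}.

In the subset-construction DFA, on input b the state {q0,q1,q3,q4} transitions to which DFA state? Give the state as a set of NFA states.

{q0,q1,q2,q3,q4,q5}

δ(q0,b) = {q0,q1,q3,q4}; δ(q1,b) = {q1,q3,q5}; δ(q3,b) = {q5}; δ(q4,b) = {q2,q3,q4}.
Union: {q0,q1,q2,q3,q4,q5}.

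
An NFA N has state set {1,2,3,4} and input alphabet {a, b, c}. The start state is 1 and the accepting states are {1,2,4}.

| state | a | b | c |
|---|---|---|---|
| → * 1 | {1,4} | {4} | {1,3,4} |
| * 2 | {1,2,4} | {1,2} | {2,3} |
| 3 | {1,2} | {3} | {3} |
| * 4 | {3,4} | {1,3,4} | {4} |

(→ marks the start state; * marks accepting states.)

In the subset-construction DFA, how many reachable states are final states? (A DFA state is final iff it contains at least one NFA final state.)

6

Start state of the DFA: {1}.
{1} --a--> {1,4}  [new]
{1} --b--> {4}  [new]
{1} --c--> {1,3,4}  [new]
{1,4} --a--> {1,3,4}  [seen]
{1,4} --b--> {1,3,4}  [seen]
{1,4} --c--> {1,3,4}  [seen]
{4} --a--> {3,4}  [new]
{4} --b--> {1,3,4}  [seen]
{4} --c--> {4}  [seen]
{1,3,4} --a--> {1,2,3,4}  [new]
{1,3,4} --b--> {1,3,4}  [seen]
{1,3,4} --c--> {1,3,4}  [seen]
{3,4} --a--> {1,2,3,4}  [seen]
{3,4} --b--> {1,3,4}  [seen]
{3,4} --c--> {3,4}  [seen]
{1,2,3,4} --a--> {1,2,3,4}  [seen]
{1,2,3,4} --b--> {1,2,3,4}  [seen]
{1,2,3,4} --c--> {1,2,3,4}  [seen]
Reachable DFA states: {1}, {1,4}, {4}, {1,3,4}, {3,4}, {1,2,3,4}.
Accepting DFA states (contain an NFA accepting state): {1}, {1,4}, {4}, {1,3,4}, {3,4}, {1,2,3,4}.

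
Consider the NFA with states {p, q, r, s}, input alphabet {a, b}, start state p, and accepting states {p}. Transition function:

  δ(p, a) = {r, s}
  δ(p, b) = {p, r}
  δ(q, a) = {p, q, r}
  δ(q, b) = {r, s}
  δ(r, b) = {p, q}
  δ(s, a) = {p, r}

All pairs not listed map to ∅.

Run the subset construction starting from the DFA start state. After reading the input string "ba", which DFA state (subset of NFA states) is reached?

Start: {p}.
δ(p,b) = {p, r}.
Union: {p, r}.
After b: {p, r}.
δ(p,a) = {r, s}; δ(r,a) = ∅.
Union: {r, s}.
After a: {r, s}.

{r, s}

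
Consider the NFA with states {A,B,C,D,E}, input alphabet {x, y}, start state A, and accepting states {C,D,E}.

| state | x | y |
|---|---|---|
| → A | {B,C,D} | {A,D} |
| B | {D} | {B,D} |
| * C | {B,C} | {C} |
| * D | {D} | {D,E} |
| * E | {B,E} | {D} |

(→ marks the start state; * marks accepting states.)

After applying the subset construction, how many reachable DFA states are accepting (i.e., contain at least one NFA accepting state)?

Start state of the DFA: {A}.
{A} --x--> {B,C,D}  [new]
{A} --y--> {A,D}  [new]
{B,C,D} --x--> {B,C,D}  [seen]
{B,C,D} --y--> {B,C,D,E}  [new]
{A,D} --x--> {B,C,D}  [seen]
{A,D} --y--> {A,D,E}  [new]
{B,C,D,E} --x--> {B,C,D,E}  [seen]
{B,C,D,E} --y--> {B,C,D,E}  [seen]
{A,D,E} --x--> {B,C,D,E}  [seen]
{A,D,E} --y--> {A,D,E}  [seen]
Reachable DFA states: {A}, {B,C,D}, {A,D}, {B,C,D,E}, {A,D,E}.
Accepting DFA states (contain an NFA accepting state): {B,C,D}, {A,D}, {B,C,D,E}, {A,D,E}.

4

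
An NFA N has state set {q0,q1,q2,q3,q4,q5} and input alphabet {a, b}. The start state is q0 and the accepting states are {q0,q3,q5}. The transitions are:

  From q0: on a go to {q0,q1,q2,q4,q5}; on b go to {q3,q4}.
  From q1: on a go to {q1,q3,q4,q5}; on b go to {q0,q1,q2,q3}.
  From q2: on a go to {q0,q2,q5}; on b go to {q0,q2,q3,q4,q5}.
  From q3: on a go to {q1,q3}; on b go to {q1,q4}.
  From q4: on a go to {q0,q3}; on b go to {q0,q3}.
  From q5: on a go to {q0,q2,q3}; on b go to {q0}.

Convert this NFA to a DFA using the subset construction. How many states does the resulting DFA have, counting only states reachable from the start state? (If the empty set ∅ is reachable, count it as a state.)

7

Start state of the DFA: {q0}.
{q0} --a--> {q0,q1,q2,q4,q5}  [new]
{q0} --b--> {q3,q4}  [new]
{q0,q1,q2,q4,q5} --a--> {q0,q1,q2,q3,q4,q5}  [new]
{q0,q1,q2,q4,q5} --b--> {q0,q1,q2,q3,q4,q5}  [seen]
{q3,q4} --a--> {q0,q1,q3}  [new]
{q3,q4} --b--> {q0,q1,q3,q4}  [new]
{q0,q1,q2,q3,q4,q5} --a--> {q0,q1,q2,q3,q4,q5}  [seen]
{q0,q1,q2,q3,q4,q5} --b--> {q0,q1,q2,q3,q4,q5}  [seen]
{q0,q1,q3} --a--> {q0,q1,q2,q3,q4,q5}  [seen]
{q0,q1,q3} --b--> {q0,q1,q2,q3,q4}  [new]
{q0,q1,q3,q4} --a--> {q0,q1,q2,q3,q4,q5}  [seen]
{q0,q1,q3,q4} --b--> {q0,q1,q2,q3,q4}  [seen]
{q0,q1,q2,q3,q4} --a--> {q0,q1,q2,q3,q4,q5}  [seen]
{q0,q1,q2,q3,q4} --b--> {q0,q1,q2,q3,q4,q5}  [seen]
Reachable DFA states: {q0}, {q0,q1,q2,q4,q5}, {q3,q4}, {q0,q1,q2,q3,q4,q5}, {q0,q1,q3}, {q0,q1,q3,q4}, {q0,q1,q2,q3,q4}.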